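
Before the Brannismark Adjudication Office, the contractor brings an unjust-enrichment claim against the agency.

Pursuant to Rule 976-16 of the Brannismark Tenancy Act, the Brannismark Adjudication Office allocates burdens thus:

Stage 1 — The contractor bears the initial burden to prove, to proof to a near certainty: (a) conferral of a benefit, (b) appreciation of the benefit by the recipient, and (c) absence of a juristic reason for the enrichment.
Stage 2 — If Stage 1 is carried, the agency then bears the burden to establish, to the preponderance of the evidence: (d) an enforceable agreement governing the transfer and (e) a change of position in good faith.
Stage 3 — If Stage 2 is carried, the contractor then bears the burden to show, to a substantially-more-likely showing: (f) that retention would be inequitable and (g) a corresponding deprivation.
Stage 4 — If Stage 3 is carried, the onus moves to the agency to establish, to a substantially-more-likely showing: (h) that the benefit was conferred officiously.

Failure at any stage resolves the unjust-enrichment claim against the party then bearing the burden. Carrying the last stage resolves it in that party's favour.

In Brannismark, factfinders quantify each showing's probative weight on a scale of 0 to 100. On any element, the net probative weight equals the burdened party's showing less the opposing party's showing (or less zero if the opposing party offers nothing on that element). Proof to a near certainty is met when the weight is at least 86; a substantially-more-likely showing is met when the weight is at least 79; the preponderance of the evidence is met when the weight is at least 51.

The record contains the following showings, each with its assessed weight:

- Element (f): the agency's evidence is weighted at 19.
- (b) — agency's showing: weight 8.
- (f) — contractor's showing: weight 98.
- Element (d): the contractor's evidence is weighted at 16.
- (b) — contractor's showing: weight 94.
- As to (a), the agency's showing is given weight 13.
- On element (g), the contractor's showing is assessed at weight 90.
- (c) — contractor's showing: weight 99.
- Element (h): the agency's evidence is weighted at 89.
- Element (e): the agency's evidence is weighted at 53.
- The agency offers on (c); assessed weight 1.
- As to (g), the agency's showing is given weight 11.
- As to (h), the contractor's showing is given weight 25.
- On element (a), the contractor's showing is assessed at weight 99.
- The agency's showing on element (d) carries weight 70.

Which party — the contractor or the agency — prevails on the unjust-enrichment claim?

contractor

Stage 1 — burden on contractor; standard: proof to a near certainty (weight is at least 86).
    (a): 99 − 13 = 86 ≥ 86 [met]
    (b): 94 − 8 = 86 ≥ 86 [met]
    (c): 99 − 1 = 98 ≥ 86 [met]
  Stage 1 carried; the burden shifts to the agency.
Stage 2 — burden on agency; standard: the preponderance of the evidence (weight is at least 51).
    (d): 70 − 16 = 54 ≥ 51 [met]
    (e): 53 ≥ 51 [met]
  The agency carries Stage 2; the contractor now bears the burden.
Stage 3 — burden on contractor; standard: a substantially-more-likely showing (weight is at least 79).
    (f): 98 − 19 = 79 ≥ 79 [met]
    (g): 90 − 11 = 79 ≥ 79 [met]
  All elements met. The burden passes to the agency.
Stage 4 — burden on agency; standard: a substantially-more-likely showing (weight is at least 79).
    (h): 89 − 25 = 64 < 79 [not met]
  Not every element is met, so the agency fails to carry Stage 4.
The analysis ends at Stage 4; the contractor prevails.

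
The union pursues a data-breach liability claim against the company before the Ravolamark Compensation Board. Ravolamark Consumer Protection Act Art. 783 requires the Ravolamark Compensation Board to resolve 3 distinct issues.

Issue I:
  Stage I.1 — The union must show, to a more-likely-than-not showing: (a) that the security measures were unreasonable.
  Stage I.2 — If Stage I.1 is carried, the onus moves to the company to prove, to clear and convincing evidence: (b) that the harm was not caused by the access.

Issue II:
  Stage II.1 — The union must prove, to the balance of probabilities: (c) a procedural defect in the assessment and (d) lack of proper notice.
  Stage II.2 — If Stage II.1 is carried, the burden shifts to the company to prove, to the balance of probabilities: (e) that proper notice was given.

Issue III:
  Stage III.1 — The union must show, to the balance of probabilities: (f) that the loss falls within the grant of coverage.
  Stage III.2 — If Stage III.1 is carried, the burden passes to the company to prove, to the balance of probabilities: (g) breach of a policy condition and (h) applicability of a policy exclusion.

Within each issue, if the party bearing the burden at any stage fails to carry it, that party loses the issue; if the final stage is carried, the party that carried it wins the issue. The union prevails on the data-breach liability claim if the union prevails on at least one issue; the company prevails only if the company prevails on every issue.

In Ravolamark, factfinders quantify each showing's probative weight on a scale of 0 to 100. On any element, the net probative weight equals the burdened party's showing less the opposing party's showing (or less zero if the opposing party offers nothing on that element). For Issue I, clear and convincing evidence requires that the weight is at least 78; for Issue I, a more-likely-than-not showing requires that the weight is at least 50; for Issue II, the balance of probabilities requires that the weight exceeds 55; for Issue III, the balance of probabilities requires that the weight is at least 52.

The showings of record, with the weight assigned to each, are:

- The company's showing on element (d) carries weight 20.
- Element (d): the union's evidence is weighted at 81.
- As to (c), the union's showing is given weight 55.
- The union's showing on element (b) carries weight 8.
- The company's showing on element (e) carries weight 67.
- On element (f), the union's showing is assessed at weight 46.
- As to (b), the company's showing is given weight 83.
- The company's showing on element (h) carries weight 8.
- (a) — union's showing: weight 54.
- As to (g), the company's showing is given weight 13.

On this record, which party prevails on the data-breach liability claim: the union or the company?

union

— Issue I —
Stage I.1 (union, a more-likely-than-not showing, weight is at least 50): (a) 54 ≥ 50 — meets.
  Stage I.1 is satisfied; the onus moves to the company.
Stage I.2 (company, clear and convincing evidence, weight is at least 78): (b) net 83−8=75 < 78 — fails.
  Not every element is met, so the company fails to carry Stage I.2.
So the union prevails on this issue.
— Issue II —
Stage II.1 — burden on union; standard: the balance of probabilities (weight exceeds 55).
    (c): 55 ≤ 55 [not met]
    (d): 81 − 20 = 61 > 55 [met]
  Stage II.1 not carried; the union fails its burden.
So the company prevails on this issue.
— Issue III —
Stage III.1 (union, the balance of probabilities, weight is at least 52): (f) 46 < 52 — fails.
  The union does not carry Stage III.1.
So the company prevails on this issue.
Per-issue: Issue I → union; Issue II → company; Issue III → company. The union must prevail on at least one issue; overall, the union prevails.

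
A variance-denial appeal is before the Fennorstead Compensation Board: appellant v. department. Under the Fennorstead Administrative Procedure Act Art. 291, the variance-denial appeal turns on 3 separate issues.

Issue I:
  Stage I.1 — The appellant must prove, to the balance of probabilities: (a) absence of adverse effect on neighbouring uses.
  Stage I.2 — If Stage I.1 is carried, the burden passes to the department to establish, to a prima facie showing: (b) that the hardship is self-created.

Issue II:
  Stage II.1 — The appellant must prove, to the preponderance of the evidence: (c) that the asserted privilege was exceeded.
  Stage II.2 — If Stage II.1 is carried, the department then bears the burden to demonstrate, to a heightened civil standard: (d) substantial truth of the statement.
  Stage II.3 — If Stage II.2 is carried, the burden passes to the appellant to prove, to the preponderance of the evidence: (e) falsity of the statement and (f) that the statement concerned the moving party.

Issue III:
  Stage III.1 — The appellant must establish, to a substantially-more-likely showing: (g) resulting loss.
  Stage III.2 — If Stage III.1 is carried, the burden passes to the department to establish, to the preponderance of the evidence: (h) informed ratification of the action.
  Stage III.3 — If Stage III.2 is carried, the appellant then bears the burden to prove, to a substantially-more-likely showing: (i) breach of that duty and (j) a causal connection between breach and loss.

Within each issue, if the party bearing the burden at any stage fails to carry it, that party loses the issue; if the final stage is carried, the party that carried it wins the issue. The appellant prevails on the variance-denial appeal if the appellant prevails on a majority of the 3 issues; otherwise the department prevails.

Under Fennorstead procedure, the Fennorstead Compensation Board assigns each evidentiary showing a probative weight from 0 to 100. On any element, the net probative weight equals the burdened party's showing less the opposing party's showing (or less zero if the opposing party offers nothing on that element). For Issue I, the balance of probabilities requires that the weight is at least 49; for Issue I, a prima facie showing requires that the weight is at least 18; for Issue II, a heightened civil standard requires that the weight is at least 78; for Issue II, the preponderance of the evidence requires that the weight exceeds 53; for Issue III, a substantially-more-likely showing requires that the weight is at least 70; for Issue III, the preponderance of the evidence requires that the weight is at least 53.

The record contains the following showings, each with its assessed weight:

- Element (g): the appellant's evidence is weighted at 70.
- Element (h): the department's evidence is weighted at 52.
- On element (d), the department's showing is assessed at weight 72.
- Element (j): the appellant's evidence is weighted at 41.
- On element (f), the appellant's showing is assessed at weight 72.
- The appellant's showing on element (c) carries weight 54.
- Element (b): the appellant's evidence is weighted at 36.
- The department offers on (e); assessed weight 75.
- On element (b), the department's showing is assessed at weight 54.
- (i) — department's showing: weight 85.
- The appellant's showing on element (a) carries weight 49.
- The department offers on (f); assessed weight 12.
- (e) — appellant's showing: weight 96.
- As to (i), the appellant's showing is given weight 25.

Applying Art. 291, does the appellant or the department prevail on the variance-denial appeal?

— Issue I —
At Stage I.1 the appellant must meet the balance of probabilities (weight is at least 49): on (a) the weight is 49, which does reach 49, so (a) meets the standard.
  Stage I.1 carried; the burden shifts to the department.
At Stage I.2 the department must meet a prima facie showing (weight is at least 18): on (b) the weight is 54 less the opposing 36 gives net 18, which does reach 18, so (b) meets the standard.
  Stage I.2 carried; the final stage is satisfied.
All stages carried — the department prevails on this issue.
— Issue II —
Stage II.1 (appellant, the preponderance of the evidence, weight exceeds 53): (c) 54 > 53 — meets.
  The appellant carries Stage II.1; the department now bears the burden.
Stage II.2 (department, a heightened civil standard, weight is at least 78): (d) 72 < 78 — fails.
  The department does not carry Stage II.2.
So the appellant prevails on this issue.
— Issue III —
Stage III.1 — burden on appellant; standard: a substantially-more-likely showing (weight is at least 70).
    (g): 70 ≥ 70 [met]
  The appellant carries Stage III.1; the department now bears the burden.
Stage III.2 — burden on department; standard: the preponderance of the evidence (weight is at least 53).
    (h): 52 < 53 [not met]
  Stage III.2 not carried; the department fails its burden.
The analysis ends at Stage III.2; the appellant prevails on this issue.
Per-issue: Issue I → department; Issue II → appellant; Issue III → appellant. The appellant must prevail on a majority of issues; overall, the appellant prevails.

appellant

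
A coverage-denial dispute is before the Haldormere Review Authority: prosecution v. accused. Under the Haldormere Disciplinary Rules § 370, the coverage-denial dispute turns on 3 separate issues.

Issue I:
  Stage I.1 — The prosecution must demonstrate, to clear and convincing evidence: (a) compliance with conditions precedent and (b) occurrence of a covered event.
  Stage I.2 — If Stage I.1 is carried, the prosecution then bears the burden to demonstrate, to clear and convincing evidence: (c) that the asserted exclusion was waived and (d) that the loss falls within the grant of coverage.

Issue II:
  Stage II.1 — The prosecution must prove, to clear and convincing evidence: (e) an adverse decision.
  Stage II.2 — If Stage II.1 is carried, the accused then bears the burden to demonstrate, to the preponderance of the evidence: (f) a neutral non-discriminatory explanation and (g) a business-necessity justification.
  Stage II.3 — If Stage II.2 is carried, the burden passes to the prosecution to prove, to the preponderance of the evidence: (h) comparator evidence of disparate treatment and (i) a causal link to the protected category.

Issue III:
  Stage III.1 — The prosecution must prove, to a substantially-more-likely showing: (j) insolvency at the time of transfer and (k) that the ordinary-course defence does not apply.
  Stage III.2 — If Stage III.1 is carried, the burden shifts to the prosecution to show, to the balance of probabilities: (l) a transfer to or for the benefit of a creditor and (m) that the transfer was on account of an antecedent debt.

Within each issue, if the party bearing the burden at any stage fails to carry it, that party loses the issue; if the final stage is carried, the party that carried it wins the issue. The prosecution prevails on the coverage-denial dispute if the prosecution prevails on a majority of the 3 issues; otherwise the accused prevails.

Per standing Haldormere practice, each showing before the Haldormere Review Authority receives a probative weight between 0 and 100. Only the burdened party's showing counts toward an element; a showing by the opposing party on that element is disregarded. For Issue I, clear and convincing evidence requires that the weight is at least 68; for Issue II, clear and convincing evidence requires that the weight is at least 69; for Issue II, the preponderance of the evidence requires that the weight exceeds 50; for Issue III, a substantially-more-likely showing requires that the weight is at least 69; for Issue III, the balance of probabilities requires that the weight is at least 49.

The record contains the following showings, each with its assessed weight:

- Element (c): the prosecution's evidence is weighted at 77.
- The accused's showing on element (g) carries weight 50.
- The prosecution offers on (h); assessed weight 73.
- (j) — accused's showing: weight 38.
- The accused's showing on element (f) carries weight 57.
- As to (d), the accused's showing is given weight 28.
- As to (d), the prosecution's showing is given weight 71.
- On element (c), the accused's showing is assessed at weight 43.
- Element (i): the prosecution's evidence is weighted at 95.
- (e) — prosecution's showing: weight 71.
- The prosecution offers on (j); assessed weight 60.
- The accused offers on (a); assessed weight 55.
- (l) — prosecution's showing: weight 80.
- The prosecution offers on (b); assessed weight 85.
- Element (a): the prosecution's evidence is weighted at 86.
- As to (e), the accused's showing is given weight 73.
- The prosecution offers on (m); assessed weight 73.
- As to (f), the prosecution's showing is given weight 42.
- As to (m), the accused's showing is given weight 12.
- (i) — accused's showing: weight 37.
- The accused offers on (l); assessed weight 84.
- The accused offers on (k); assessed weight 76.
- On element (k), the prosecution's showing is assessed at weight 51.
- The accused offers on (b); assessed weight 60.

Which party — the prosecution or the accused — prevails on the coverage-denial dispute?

— Issue I —
At Stage I.1 the prosecution must meet clear and convincing evidence (weight is at least 68): on (a) the weight is 86 (the accused's 55 is given no effect), ≥ 68, so (a) meets the standard; on (b) the weight is 85 (the accused's 60 is given no effect), ≥ 68, so (b) meets the standard.
  All elements met. The prosecution retains the burden for Stage I.2.
At Stage I.2 the prosecution must meet clear and convincing evidence (weight is at least 68): on (c) the weight is 77 (the accused's 43 is given no effect), ≥ 68, so (c) meets the standard; on (d) the weight is 71 (the accused's 28 is given no effect), which does reach 68, so (d) meets the standard.
  The prosecution carries the last stage.
Every stage carried; the prosecution prevails on this issue.
— Issue II —
Stage II.1 — burden on prosecution; standard: clear and convincing evidence (weight is at least 69).
    (e): 71 (accused's 73 disregarded) ≥ 69 [met]
  Stage II.1 carried; the burden shifts to the accused.
Stage II.2 — burden on accused; standard: the preponderance of the evidence (weight exceeds 50).
    (f): 57 (prosecution's 42 disregarded) > 50 [met]
    (g): 50 ≤ 50 [not met]
  Not every element is met, so the accused fails to carry Stage II.2.
The analysis ends at Stage II.2; the prosecution prevails on this issue.
— Issue III —
At Stage III.1 the prosecution must meet a substantially-more-likely showing (weight is at least 69): on (j) the weight is 60 (the accused's 38 is given no effect), which does not reach 69, so (j) does not meet the standard; on (k) the weight is 51 (the accused's 76 is given no effect), < 69, so (k) does not meet the standard.
  Not every element is met, so the prosecution fails to carry Stage III.1.
The accused prevails on this issue.
Per-issue: Issue I → prosecution; Issue II → prosecution; Issue III → accused. The prosecution must prevail on a majority of issues; overall, the prosecution prevails.

prosecution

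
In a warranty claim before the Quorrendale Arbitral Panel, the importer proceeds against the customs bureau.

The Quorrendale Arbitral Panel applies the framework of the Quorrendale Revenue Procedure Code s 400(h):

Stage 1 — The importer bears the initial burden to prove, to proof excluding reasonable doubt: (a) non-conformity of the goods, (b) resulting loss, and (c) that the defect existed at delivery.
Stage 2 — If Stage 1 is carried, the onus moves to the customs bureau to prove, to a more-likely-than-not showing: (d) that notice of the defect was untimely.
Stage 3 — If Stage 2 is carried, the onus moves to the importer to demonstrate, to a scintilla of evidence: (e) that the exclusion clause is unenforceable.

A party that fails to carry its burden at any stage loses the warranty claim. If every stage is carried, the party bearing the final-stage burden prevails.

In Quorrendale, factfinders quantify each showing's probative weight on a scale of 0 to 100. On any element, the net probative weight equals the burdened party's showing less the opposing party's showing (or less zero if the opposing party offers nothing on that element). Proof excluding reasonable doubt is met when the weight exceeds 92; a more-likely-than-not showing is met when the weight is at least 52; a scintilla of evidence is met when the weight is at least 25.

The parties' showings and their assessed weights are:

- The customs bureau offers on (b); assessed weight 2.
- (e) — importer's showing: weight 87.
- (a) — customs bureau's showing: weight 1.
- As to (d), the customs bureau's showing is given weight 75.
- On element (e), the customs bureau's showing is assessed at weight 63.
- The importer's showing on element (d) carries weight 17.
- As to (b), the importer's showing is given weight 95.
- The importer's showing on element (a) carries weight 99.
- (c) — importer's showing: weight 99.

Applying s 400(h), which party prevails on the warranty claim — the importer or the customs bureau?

customs bureau

At Stage 1 the importer must meet proof excluding reasonable doubt (weight exceeds 92): on (a) the weight is 99 less the opposing 1 gives net 98, which does exceed 92, so (a) meets the standard; on (b) the weight is 95 less the opposing 2 gives net 93, which does exceed 92, so (b) meets the standard; on (c) the weight is 99, > 92, so (c) meets the standard.
  Stage 1 is satisfied; the onus moves to the customs bureau.
At Stage 2 the customs bureau must meet a more-likely-than-not showing (weight is at least 52): on (d) the weight is 75 less the opposing 17 gives net 58, ≥ 52, so (d) meets the standard.
  All elements met. The burden passes to the importer.
At Stage 3 the importer must meet a scintilla of evidence (weight is at least 25): on (e) the weight is 87 less the opposing 63 gives net 24, which does not reach 25, so (e) does not meet the standard.
  Not every element is met, so the importer fails to carry Stage 3.
So the customs bureau prevails.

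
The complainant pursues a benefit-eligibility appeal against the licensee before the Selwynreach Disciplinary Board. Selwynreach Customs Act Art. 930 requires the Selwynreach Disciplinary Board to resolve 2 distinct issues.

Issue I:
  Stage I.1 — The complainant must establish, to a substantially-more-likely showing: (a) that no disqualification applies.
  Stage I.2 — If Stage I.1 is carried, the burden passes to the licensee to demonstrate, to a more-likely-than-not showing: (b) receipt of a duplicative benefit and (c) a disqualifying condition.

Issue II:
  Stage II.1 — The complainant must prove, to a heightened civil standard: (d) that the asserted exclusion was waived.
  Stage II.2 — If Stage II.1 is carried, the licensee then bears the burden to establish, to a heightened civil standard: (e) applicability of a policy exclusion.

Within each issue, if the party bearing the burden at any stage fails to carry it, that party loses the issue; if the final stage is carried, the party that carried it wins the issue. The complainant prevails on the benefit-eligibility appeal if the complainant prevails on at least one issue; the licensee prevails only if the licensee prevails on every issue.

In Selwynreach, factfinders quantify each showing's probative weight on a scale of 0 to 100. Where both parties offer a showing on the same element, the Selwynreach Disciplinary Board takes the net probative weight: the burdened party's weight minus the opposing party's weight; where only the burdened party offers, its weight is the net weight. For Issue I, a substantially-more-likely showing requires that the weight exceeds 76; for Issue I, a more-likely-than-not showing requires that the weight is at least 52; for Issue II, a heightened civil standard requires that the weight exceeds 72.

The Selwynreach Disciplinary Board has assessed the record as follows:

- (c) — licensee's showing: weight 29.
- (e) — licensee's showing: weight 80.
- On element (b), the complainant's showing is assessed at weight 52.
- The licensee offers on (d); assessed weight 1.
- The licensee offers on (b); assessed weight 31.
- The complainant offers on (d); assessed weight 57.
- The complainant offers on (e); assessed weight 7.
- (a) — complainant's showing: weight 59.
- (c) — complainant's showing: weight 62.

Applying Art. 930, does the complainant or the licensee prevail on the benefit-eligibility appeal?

— Issue I —
Stage I.1 (complainant, a substantially-more-likely showing, weight exceeds 76): (a) 59 ≤ 76 — fails.
  Stage I.1 not carried; the complainant fails its burden.
The analysis ends at Stage I.1; the licensee prevails on this issue.
— Issue II —
Stage II.1 — burden on complainant; standard: a heightened civil standard (weight exceeds 72).
    (d): 57 − 1 = 56 ≤ 72 [not met]
  Not every element is met, so the complainant fails to carry Stage II.1.
So the licensee prevails on this issue.
Per-issue: Issue I → licensee; Issue II → licensee. The complainant must prevail on at least one issue; overall, the licensee prevails.

licensee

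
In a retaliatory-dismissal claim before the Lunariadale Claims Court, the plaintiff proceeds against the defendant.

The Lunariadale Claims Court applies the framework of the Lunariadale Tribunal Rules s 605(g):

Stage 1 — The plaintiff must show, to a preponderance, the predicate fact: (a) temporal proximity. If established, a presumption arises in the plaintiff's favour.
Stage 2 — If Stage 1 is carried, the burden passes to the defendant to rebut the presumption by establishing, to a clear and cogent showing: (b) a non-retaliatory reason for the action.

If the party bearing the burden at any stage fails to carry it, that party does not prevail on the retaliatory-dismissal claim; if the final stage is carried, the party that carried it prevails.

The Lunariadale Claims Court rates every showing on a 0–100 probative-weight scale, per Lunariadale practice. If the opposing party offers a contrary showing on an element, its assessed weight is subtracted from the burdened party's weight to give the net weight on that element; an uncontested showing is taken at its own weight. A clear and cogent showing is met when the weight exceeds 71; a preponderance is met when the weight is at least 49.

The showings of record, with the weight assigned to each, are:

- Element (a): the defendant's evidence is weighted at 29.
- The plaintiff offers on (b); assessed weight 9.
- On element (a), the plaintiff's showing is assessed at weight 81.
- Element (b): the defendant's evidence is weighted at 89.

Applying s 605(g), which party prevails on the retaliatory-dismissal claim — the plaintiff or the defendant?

At Stage 1 the plaintiff must meet a preponderance (weight is at least 49): on (a) the weight is 81 less the opposing 29 gives net 52, ≥ 49, so (a) meets the standard.
  Stage 1 carried; the burden shifts to the defendant.
At Stage 2 the defendant must meet a clear and cogent showing (weight exceeds 71): on (b) the weight is 89 less the opposing 9 gives net 80, > 71, so (b) meets the standard.
  Stage 2 carried; the final stage is satisfied.
With every stage satisfied, the defendant prevails.

defendant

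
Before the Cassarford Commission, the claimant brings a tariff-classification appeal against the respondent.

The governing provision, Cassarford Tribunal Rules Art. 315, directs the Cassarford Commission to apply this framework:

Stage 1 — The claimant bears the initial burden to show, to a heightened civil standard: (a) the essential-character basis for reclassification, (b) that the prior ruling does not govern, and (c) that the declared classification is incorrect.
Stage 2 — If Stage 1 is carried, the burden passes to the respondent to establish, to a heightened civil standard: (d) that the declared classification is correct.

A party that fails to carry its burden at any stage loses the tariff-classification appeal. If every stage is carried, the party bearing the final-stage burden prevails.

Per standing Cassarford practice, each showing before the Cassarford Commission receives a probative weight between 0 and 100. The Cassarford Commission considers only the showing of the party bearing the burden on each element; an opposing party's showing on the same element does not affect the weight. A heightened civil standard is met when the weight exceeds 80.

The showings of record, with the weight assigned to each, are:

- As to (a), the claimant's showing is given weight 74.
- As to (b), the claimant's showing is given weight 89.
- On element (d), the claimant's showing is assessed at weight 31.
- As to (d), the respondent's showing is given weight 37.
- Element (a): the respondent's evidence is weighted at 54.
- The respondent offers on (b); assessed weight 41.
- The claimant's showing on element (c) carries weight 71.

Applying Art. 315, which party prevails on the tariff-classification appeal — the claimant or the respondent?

respondent

At Stage 1 the claimant must meet a heightened civil standard (weight exceeds 80): on (a) the weight is 74 (the respondent's 54 is given no effect), which does not exceed 80, so (a) does not meet the standard; on (b) the weight is 89 (the respondent's 41 is given no effect), > 80, so (b) meets the standard; on (c) the weight is 71, ≤ 80, so (c) does not meet the standard.
  Stage 1 not carried; the claimant fails its burden.
So the respondent prevails.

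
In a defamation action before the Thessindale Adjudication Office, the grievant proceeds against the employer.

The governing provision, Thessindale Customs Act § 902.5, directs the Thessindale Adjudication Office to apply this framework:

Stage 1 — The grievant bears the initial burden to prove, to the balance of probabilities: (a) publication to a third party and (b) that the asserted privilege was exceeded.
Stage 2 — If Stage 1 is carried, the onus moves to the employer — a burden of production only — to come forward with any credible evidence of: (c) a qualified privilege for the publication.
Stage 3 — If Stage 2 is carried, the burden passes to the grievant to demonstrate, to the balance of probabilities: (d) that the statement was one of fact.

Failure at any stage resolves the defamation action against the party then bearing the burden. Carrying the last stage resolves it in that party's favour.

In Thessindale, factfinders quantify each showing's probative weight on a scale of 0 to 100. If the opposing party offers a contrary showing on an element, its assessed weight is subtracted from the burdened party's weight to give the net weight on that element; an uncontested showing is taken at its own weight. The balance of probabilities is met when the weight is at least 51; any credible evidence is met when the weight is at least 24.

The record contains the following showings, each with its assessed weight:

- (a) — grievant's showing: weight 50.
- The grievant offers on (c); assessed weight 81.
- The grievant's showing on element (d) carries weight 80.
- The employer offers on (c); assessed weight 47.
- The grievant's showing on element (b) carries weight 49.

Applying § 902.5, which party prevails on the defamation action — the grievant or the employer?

Stage 1 (grievant, the balance of probabilities, weight is at least 51): (a) 50 < 51 — fails; (b) 49 < 51 — fails.
  Stage 1 not carried; the grievant fails its burden.
The employer prevails.

employer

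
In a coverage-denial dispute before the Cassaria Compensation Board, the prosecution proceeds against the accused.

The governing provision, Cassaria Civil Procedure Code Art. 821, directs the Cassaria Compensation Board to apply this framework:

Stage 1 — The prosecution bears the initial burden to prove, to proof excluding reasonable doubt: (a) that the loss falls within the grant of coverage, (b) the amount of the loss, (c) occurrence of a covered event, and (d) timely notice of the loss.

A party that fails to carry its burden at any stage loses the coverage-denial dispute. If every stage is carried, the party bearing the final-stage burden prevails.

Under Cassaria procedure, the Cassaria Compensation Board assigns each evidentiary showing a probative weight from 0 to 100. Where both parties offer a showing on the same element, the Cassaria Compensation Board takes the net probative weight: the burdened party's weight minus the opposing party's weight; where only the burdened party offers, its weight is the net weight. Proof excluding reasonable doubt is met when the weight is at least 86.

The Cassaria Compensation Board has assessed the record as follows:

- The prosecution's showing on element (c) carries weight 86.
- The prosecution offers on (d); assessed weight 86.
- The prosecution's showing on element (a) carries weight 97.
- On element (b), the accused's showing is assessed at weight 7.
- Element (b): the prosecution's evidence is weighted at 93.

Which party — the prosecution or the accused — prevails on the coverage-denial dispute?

Stage 1 (prosecution, proof excluding reasonable doubt, weight is at least 86): (a) 97 ≥ 86 — meets; (b) net 93−7=86 ≥ 86 — meets; (c) 86 ≥ 86 — meets; (d) 86 ≥ 86 — meets.
  All elements met at the final stage.
Every stage carried; the prosecution prevails.

prosecution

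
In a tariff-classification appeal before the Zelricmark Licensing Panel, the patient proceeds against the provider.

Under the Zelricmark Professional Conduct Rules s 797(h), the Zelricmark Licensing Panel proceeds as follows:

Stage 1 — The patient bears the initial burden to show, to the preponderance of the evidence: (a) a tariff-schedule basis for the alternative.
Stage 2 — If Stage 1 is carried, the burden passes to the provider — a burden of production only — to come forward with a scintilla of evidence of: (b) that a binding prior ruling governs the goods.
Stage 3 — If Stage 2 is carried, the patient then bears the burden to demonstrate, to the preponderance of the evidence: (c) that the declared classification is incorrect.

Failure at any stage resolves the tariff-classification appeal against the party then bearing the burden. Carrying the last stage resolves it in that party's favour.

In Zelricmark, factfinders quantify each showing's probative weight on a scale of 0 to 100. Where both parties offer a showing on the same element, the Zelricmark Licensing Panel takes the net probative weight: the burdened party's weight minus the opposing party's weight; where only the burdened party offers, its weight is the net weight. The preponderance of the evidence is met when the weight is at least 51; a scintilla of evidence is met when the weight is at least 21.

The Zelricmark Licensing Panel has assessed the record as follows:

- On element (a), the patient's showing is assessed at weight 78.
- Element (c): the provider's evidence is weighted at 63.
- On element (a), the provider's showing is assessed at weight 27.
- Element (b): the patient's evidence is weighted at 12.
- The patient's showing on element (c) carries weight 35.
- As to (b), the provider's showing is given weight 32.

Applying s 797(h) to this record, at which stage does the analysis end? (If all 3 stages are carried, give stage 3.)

Stage 1 (patient, the preponderance of the evidence, weight is at least 51): (a) net 78−27=51 ≥ 51 — meets.
  Stage 1 carried; the burden shifts to the provider.
Stage 2 (provider, a scintilla of evidence, weight is at least 21): (b) net 32−12=20 < 21 — fails.
  Stage 2 not carried; the provider fails its burden.
So the patient prevails.

stage 2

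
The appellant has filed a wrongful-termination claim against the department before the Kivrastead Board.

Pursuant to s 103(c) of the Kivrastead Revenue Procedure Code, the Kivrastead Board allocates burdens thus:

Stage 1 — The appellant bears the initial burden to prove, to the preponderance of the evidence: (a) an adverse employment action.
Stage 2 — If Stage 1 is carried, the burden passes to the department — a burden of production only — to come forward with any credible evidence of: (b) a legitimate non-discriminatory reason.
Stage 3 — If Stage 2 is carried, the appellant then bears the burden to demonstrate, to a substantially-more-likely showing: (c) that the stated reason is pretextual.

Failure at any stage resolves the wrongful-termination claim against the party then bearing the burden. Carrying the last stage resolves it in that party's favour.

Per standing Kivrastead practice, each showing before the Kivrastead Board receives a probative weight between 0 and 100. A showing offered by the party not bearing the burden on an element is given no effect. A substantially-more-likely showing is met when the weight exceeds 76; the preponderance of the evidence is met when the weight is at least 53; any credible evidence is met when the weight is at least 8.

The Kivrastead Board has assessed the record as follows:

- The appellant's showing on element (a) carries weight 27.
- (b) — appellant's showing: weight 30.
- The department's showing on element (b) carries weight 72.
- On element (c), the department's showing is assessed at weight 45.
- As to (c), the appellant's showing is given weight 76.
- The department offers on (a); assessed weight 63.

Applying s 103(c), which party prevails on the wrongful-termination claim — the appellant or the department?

Stage 1 — burden on appellant; standard: the preponderance of the evidence (weight is at least 53).
    (a): 27 (department's 63 disregarded) < 53 [not met]
  Stage 1 not carried; the appellant fails its burden.
The department prevails.

department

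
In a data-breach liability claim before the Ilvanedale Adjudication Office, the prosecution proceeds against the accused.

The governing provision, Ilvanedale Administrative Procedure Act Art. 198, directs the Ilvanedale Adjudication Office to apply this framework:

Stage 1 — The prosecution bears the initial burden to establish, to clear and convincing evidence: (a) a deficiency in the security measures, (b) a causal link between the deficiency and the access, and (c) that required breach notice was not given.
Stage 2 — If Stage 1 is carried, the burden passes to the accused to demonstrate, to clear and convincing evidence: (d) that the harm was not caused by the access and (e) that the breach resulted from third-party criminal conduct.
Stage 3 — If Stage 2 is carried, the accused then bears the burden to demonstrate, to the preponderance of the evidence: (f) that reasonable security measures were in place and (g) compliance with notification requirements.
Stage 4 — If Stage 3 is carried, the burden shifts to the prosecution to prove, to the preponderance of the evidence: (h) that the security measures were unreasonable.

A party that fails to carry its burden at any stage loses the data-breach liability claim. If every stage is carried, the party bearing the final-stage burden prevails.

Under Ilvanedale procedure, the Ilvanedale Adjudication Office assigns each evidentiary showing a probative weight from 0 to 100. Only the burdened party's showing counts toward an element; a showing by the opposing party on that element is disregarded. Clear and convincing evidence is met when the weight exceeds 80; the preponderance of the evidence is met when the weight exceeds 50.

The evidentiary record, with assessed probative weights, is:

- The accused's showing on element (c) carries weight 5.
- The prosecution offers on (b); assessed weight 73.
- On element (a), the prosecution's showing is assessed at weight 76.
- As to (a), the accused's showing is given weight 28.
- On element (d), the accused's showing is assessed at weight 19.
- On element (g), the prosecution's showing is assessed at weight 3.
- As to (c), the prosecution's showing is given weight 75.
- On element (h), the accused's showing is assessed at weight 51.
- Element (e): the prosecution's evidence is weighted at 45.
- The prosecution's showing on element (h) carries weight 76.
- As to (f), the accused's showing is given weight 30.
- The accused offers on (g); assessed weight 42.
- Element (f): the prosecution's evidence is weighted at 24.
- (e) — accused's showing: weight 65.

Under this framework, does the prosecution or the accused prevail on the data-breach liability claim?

Stage 1 — burden on prosecution; standard: clear and convincing evidence (weight exceeds 80).
    (a): 76 (accused's 28 disregarded) ≤ 80 [not met]
    (b): 73 ≤ 80 [not met]
    (c): 75 (accused's 5 disregarded) ≤ 80 [not met]
  Not every element is met, so the prosecution fails to carry Stage 1.
The accused prevails.

accused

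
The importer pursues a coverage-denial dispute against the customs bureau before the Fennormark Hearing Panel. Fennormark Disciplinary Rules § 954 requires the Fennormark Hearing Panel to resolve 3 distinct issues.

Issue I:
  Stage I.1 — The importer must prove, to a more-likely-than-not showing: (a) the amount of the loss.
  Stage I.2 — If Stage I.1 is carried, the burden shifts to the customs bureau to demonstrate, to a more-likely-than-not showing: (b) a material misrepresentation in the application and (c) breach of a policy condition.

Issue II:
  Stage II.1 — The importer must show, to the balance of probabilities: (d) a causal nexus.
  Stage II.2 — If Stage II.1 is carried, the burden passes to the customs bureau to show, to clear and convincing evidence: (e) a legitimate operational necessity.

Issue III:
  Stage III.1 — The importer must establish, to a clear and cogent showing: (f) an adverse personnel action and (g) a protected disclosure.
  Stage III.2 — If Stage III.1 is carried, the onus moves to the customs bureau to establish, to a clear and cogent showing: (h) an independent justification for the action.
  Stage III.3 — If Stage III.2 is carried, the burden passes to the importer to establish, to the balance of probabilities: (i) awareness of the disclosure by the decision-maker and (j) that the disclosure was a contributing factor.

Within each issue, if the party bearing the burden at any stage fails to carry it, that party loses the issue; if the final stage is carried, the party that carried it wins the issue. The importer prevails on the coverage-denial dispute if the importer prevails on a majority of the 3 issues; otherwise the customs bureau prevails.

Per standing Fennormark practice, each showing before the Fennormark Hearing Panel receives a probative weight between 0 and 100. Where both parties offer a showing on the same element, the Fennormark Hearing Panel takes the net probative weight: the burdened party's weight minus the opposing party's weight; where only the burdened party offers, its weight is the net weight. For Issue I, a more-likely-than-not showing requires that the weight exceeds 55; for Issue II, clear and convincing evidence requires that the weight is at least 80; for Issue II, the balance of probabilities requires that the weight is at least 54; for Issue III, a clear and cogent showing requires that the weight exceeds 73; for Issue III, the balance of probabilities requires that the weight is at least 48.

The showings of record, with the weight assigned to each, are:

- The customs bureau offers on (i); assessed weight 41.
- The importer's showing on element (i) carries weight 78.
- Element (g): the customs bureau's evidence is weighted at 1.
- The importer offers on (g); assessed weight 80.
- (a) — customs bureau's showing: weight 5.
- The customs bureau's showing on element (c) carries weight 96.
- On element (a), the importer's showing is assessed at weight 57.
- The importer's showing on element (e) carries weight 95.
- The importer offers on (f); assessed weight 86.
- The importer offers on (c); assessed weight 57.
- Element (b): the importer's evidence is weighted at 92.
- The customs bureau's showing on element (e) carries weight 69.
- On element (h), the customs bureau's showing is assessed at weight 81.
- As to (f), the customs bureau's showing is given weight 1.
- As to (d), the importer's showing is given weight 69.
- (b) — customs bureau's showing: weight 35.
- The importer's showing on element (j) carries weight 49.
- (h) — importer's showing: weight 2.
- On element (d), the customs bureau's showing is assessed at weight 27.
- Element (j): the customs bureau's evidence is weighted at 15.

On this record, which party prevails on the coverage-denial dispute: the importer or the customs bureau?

— Issue I —
Stage I.1 — burden on importer; standard: a more-likely-than-not showing (weight exceeds 55).
    (a): 57 − 5 = 52 ≤ 55 [not met]
  Not every element is met, so the importer fails to carry Stage I.1.
The analysis ends at Stage I.1; the customs bureau prevails on this issue.
— Issue II —
At Stage II.1 the importer must meet the balance of probabilities (weight is at least 54): on (d) the weight is 69 less the opposing 27 gives net 42, < 54, so (d) does not meet the standard.
  Not every element is met, so the importer fails to carry Stage II.1.
So the customs bureau prevails on this issue.
— Issue III —
Stage III.1 — burden on importer; standard: a clear and cogent showing (weight exceeds 73).
    (f): 86 − 1 = 85 > 73 [met]
    (g): 80 − 1 = 79 > 73 [met]
  All elements met. The burden passes to the customs bureau.
Stage III.2 — burden on customs bureau; standard: a clear and cogent showing (weight exceeds 73).
    (h): 81 − 2 = 79 > 73 [met]
  All elements met. The burden passes to the importer.
Stage III.3 — burden on importer; standard: the balance of probabilities (weight is at least 48).
    (i): 78 − 41 = 37 < 48 [not met]
    (j): 49 − 15 = 34 < 48 [not met]
  Not every element is met, so the importer fails to carry Stage III.3.
The analysis ends at Stage III.3; the customs bureau prevails on this issue.
Per-issue: Issue I → customs bureau; Issue II → customs bureau; Issue III → customs bureau. The importer must prevail on a majority of issues; overall, the customs bureau prevails.

customs bureau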